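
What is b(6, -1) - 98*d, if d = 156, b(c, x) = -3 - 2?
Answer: -15293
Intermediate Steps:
b(c, x) = -5
b(6, -1) - 98*d = -5 - 98*156 = -5 - 15288 = -15293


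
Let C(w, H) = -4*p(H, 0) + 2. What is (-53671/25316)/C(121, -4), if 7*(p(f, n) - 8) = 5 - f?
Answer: 375697/6227736 ≈ 0.060326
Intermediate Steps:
p(f, n) = 61/7 - f/7 (p(f, n) = 8 + (5 - f)/7 = 8 + (5/7 - f/7) = 61/7 - f/7)
C(w, H) = -230/7 + 4*H/7 (C(w, H) = -4*(61/7 - H/7) + 2 = (-244/7 + 4*H/7) + 2 = -230/7 + 4*H/7)
(-53671/25316)/C(121, -4) = (-53671/25316)/(-230/7 + (4/7)*(-4)) = (-53671*1/25316)/(-230/7 - 16/7) = -53671/(25316*(-246/7)) = -53671/25316*(-7/246) = 375697/6227736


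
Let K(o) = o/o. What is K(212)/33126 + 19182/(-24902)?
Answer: -317699015/412451826 ≈ -0.77027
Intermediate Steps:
K(o) = 1
K(212)/33126 + 19182/(-24902) = 1/33126 + 19182/(-24902) = 1*(1/33126) + 19182*(-1/24902) = 1/33126 - 9591/12451 = -317699015/412451826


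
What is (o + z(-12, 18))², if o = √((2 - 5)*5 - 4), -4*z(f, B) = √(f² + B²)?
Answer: 41/4 - 3*I*√247 ≈ 10.25 - 47.149*I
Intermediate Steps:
z(f, B) = -√(B² + f²)/4 (z(f, B) = -√(f² + B²)/4 = -√(B² + f²)/4)
o = I*√19 (o = √(-3*5 - 4) = √(-15 - 4) = √(-19) = I*√19 ≈ 4.3589*I)
(o + z(-12, 18))² = (I*√19 - √(18² + (-12)²)/4)² = (I*√19 - √(324 + 144)/4)² = (I*√19 - 3*√13/2)² = (-3*√13/2 + I*√19)²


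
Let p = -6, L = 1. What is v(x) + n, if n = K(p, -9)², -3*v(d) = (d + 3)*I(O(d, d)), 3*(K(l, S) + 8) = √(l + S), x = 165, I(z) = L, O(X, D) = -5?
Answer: 19/3 - 16*I*√15/3 ≈ 6.3333 - 20.656*I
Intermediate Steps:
I(z) = 1
K(l, S) = -8 + √(S + l)/3 (K(l, S) = -8 + √(l + S)/3 = -8 + √(S + l)/3)
v(d) = -1 - d/3 (v(d) = -(d + 3)/3 = -(3 + d)/3 = -1 - d/3)
n = (-8 + I*√15/3)² (n = (-8 + √(-9 - 6)/3)² = (-8 + √(-15)/3)² = (-8 + (I*√15)/3)² = (-8 + I*√15/3)² ≈ 62.333 - 20.656*I)
v(x) + n = (-1 - ⅓*165) + (24 - I*√15)²/9 = (-1 - 55) + (24 - I*√15)²/9 = -56 + (24 - I*√15)²/9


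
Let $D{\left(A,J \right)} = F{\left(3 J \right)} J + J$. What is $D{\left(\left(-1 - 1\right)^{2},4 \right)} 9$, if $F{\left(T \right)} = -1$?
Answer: $0$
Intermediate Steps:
$D{\left(A,J \right)} = 0$ ($D{\left(A,J \right)} = - J + J = 0$)
$D{\left(\left(-1 - 1\right)^{2},4 \right)} 9 = 0 \cdot 9 = 0$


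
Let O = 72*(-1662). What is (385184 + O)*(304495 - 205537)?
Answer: 26275328160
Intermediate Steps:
O = -119664
(385184 + O)*(304495 - 205537) = (385184 - 119664)*(304495 - 205537) = 265520*98958 = 26275328160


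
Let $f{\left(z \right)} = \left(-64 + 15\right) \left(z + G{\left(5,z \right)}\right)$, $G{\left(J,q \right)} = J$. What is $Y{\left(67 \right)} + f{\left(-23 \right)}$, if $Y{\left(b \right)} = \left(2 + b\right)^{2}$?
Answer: $5643$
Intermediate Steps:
$f{\left(z \right)} = -245 - 49 z$ ($f{\left(z \right)} = \left(-64 + 15\right) \left(z + 5\right) = - 49 \left(5 + z\right) = -245 - 49 z$)
$Y{\left(67 \right)} + f{\left(-23 \right)} = \left(2 + 67\right)^{2} - -882 = 69^{2} + \left(-245 + 1127\right) = 4761 + 882 = 5643$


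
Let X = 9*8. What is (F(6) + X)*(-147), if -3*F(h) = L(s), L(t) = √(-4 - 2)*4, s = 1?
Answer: -10584 + 196*I*√6 ≈ -10584.0 + 480.1*I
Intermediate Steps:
X = 72
L(t) = 4*I*√6 (L(t) = √(-6)*4 = (I*√6)*4 = 4*I*√6)
F(h) = -4*I*√6/3
(F(6) + X)*(-147) = (-4*I*√6/3 + 72)*(-147) = (72 - 4*I*√6/3)*(-147) = -10584 + 196*I*√6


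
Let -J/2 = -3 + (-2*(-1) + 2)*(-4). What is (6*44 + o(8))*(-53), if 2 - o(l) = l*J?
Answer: 2014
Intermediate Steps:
J = 38 (J = -2*(-3 + (-2*(-1) + 2)*(-4)) = -2*(-3 + (2 + 2)*(-4)) = -2*(-3 + 4*(-4)) = -2*(-3 - 16) = -2*(-19) = 38)
o(l) = 2 - 38*l (o(l) = 2 - l*38 = 2 - 38*l)
(6*44 + o(8))*(-53) = (6*44 + (2 - 38*8))*(-53) = (264 + (2 - 304))*(-53) = (264 - 302)*(-53) = -38*(-53) = 2014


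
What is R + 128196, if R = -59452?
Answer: 68744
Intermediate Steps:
R + 128196 = -59452 + 128196 = 68744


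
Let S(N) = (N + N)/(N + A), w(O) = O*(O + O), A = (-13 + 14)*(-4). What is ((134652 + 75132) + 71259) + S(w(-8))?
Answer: 8712397/31 ≈ 2.8105e+5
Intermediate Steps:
A = -4 (A = 1*(-4) = -4)
w(O) = 2*O² (w(O) = O*(2*O) = 2*O²)
S(N) = 2*N/(-4 + N) (S(N) = (N + N)/(N - 4) = (2*N)/(-4 + N) = 2*N/(-4 + N))
((134652 + 75132) + 71259) + S(w(-8)) = ((134652 + 75132) + 71259) + 2*(2*(-8)²)/(-4 + 2*(-8)²) = (209784 + 71259) + 2*(2*64)/(-4 + 2*64) = 281043 + 2*128/(-4 + 128) = 281043 + 2*128/124 = 281043 + 2*128*(1/124) = 281043 + 64/31 = 8712397/31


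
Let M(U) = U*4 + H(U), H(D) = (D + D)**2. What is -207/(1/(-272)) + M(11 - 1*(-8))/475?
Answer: 281536/5 ≈ 56307.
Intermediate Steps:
H(D) = 4*D**2 (H(D) = (2*D)**2 = 4*D**2)
M(U) = 4*U + 4*U**2 (M(U) = U*4 + 4*U**2 = 4*U + 4*U**2)
-207/(1/(-272)) + M(11 - 1*(-8))/475 = -207/(1/(-272)) + (4*(11 - 1*(-8))*(1 + (11 - 1*(-8))))/475 = -207/(-1/272) + (4*(11 + 8)*(1 + (11 + 8)))*(1/475) = -207*(-272) + (4*19*(1 + 19))*(1/475) = 56304 + (4*19*20)*(1/475) = 56304 + 1520*(1/475) = 56304 + 16/5 = 281536/5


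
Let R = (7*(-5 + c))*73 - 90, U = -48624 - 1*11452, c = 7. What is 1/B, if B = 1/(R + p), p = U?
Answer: -59144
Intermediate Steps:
U = -60076 (U = -48624 - 11452 = -60076)
p = -60076
R = 932 (R = (7*(-5 + 7))*73 - 90 = (7*2)*73 - 90 = 14*73 - 90 = 1022 - 90 = 932)
B = -1/59144 (B = 1/(932 - 60076) = 1/(-59144) = -1/59144 ≈ -1.6908e-5)
1/B = 1/(-1/59144) = -59144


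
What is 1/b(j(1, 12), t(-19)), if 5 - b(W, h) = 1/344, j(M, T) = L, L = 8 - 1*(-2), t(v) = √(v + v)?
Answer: 344/1719 ≈ 0.20012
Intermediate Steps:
t(v) = √2*√v (t(v) = √(2*v) = √2*√v)
L = 10 (L = 8 + 2 = 10)
j(M, T) = 10
b(W, h) = 1719/344 (b(W, h) = 5 - 1/344 = 1719/344)
1/b(j(1, 12), t(-19)) = 1/(1719/344) = 344/1719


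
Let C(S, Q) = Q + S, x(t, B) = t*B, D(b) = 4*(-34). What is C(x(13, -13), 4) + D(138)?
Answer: -301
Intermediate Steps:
D(b) = -136
x(t, B) = B*t
C(x(13, -13), 4) + D(138) = (4 - 13*13) - 136 = (4 - 169) - 136 = -165 - 136 = -301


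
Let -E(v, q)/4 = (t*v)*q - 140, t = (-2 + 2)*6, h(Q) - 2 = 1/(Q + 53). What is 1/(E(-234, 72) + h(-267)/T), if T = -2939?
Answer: 628946/352209333 ≈ 0.0017857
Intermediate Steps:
h(Q) = 2 + 1/(53 + Q) (h(Q) = 2 + 1/(Q + 53) = 2 + 1/(53 + Q))
t = 0 (t = 0*6 = 0)
E(v, q) = 560 (E(v, q) = -4*((0*v)*q - 140) = -4*(0*q - 140) = -4*(0 - 140) = -4*(-140) = 560)
1/(E(-234, 72) + h(-267)/T) = 1/(560 + ((107 + 2*(-267))/(53 - 267))/(-2939)) = 1/(560 + ((107 - 534)/(-214))*(-1/2939)) = 1/(560 - 1/214*(-427)*(-1/2939)) = 1/(560 + (427/214)*(-1/2939)) = 1/(560 - 427/628946) = 1/(352209333/628946) = 628946/352209333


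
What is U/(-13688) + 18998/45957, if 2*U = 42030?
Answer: -705741731/629059416 ≈ -1.1219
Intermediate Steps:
U = 21015 (U = (½)*42030 = 21015)
U/(-13688) + 18998/45957 = 21015/(-13688) + 18998/45957 = 21015*(-1/13688) + 18998*(1/45957) = -21015/13688 + 18998/45957 = -705741731/629059416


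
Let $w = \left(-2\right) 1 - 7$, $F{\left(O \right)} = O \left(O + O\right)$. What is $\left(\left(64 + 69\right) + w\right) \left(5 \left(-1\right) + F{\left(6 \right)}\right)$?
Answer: $8308$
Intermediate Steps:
$F{\left(O \right)} = 2 O^{2}$ ($F{\left(O \right)} = O 2 O = 2 O^{2}$)
$w = -9$ ($w = -2 - 7 = -9$)
$\left(\left(64 + 69\right) + w\right) \left(5 \left(-1\right) + F{\left(6 \right)}\right) = \left(\left(64 + 69\right) - 9\right) \left(5 \left(-1\right) + 2 \cdot 6^{2}\right) = \left(133 - 9\right) \left(-5 + 2 \cdot 36\right) = 124 \left(-5 + 72\right) = 124 \cdot 67 = 8308$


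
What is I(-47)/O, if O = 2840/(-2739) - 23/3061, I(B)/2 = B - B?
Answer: 0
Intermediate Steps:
I(B) = 0 (I(B) = 2*(B - B) = 2*0 = 0)
O = -8756237/8384079 (O = 2840*(-1/2739) - 23*1/3061 = -2840/2739 - 23/3061 = -8756237/8384079 ≈ -1.0444)
I(-47)/O = 0/(-8756237/8384079) = 0*(-8384079/8756237) = 0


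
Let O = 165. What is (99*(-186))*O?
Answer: -3038310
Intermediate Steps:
(99*(-186))*O = (99*(-186))*165 = -18414*165 = -3038310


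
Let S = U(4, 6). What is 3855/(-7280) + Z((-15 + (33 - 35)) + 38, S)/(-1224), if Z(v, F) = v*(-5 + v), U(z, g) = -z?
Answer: -59705/74256 ≈ -0.80404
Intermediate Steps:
S = -4 (S = -1*4 = -4)
3855/(-7280) + Z((-15 + (33 - 35)) + 38, S)/(-1224) = 3855/(-7280) + (((-15 + (33 - 35)) + 38)*(-5 + ((-15 + (33 - 35)) + 38)))/(-1224) = 3855*(-1/7280) + (((-15 - 2) + 38)*(-5 + ((-15 - 2) + 38)))*(-1/1224) = -771/1456 + ((-17 + 38)*(-5 + (-17 + 38)))*(-1/1224) = -771/1456 + (21*(-5 + 21))*(-1/1224) = -771/1456 + (21*16)*(-1/1224) = -771/1456 + 336*(-1/1224) = -771/1456 - 14/51 = -59705/74256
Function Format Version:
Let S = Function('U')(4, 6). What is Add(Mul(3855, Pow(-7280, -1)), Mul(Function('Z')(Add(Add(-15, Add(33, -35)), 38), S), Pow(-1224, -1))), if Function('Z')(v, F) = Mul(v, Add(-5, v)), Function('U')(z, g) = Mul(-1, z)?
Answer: Rational(-59705, 74256) ≈ -0.80404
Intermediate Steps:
S = -4 (S = Mul(-1, 4) = -4)
Add(Mul(3855, Pow(-7280, -1)), Mul(Function('Z')(Add(Add(-15, Add(33, -35)), 38), S), Pow(-1224, -1))) = Add(Mul(3855, Pow(-7280, -1)), Mul(Mul(Add(Add(-15, Add(33, -35)), 38), Add(-5, Add(Add(-15, Add(33, -35)), 38))), Pow(-1224, -1))) = Add(Mul(3855, Rational(-1, 7280)), Mul(Mul(Add(Add(-15, -2), 38), Add(-5, Add(Add(-15, -2), 38))), Rational(-1, 1224))) = Add(Rational(-771, 1456), Mul(Mul(Add(-17, 38), Add(-5, Add(-17, 38))), Rational(-1, 1224))) = Add(Rational(-771, 1456), Mul(Mul(21, Add(-5, 21)), Rational(-1, 1224))) = Add(Rational(-771, 1456), Mul(Mul(21, 16), Rational(-1, 1224))) = Add(Rational(-771, 1456), Mul(336, Rational(-1, 1224))) = Add(Rational(-771, 1456), Rational(-14, 51)) = Rational(-59705, 74256)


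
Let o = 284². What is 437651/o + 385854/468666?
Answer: 39372263965/6300120816 ≈ 6.2494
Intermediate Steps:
o = 80656
437651/o + 385854/468666 = 437651/80656 + 385854/468666 = 437651*(1/80656) + 385854*(1/468666) = 437651/80656 + 64309/78111 = 39372263965/6300120816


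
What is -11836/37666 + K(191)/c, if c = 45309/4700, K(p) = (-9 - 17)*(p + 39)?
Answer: -529588436662/853304397 ≈ -620.63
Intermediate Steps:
K(p) = -1014 - 26*p (K(p) = -26*(39 + p) = -1014 - 26*p)
c = 45309/4700 (c = 45309*(1/4700) = 45309/4700 ≈ 9.6402)
-11836/37666 + K(191)/c = -11836/37666 + (-1014 - 26*191)/(45309/4700) = -11836*1/37666 + (-1014 - 4966)*(4700/45309) = -5918/18833 - 5980*4700/45309 = -5918/18833 - 28106000/45309 = -529588436662/853304397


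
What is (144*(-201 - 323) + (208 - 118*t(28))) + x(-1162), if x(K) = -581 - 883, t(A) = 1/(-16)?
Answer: -613637/8 ≈ -76705.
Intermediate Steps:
t(A) = -1/16
x(K) = -1464
(144*(-201 - 323) + (208 - 118*t(28))) + x(-1162) = (144*(-201 - 323) + (208 - 118*(-1/16))) - 1464 = (144*(-524) + (208 + 59/8)) - 1464 = (-75456 + 1723/8) - 1464 = -601925/8 - 1464 = -613637/8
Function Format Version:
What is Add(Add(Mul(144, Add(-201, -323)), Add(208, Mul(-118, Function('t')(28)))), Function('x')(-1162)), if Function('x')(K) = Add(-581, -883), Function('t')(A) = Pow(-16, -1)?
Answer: Rational(-613637, 8) ≈ -76705.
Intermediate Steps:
Function('t')(A) = Rational(-1, 16)
Function('x')(K) = -1464
Add(Add(Mul(144, Add(-201, -323)), Add(208, Mul(-118, Function('t')(28)))), Function('x')(-1162)) = Add(Add(Mul(144, Add(-201, -323)), Add(208, Mul(-118, Rational(-1, 16)))), -1464) = Add(Add(Mul(144, -524), Add(208, Rational(59, 8))), -1464) = Add(Add(-75456, Rational(1723, 8)), -1464) = Add(Rational(-601925, 8), -1464) = Rational(-613637, 8)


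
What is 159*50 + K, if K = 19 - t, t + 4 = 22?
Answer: 7951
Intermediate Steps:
t = 18 (t = -4 + 22 = 18)
K = 1 (K = 19 - 1*18 = 19 - 18 = 1)
159*50 + K = 159*50 + 1 = 7950 + 1 = 7951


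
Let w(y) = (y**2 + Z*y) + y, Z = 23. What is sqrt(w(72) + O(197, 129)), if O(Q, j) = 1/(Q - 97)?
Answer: sqrt(691201)/10 ≈ 83.139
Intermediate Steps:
O(Q, j) = 1/(-97 + Q)
w(y) = y**2 + 24*y (w(y) = (y**2 + 23*y) + y = y**2 + 24*y)
sqrt(w(72) + O(197, 129)) = sqrt(72*(24 + 72) + 1/(-97 + 197)) = sqrt(72*96 + 1/100) = sqrt(6912 + 1/100) = sqrt(691201/100) = sqrt(691201)/10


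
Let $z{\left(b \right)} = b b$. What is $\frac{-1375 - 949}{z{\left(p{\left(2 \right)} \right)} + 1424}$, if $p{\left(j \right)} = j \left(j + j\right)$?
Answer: $- \frac{581}{372} \approx -1.5618$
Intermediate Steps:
$p{\left(j \right)} = 2 j^{2}$ ($p{\left(j \right)} = j 2 j = 2 j^{2}$)
$z{\left(b \right)} = b^{2}$
$\frac{-1375 - 949}{z{\left(p{\left(2 \right)} \right)} + 1424} = \frac{-1375 - 949}{\left(2 \cdot 2^{2}\right)^{2} + 1424} = - \frac{2324}{\left(2 \cdot 4\right)^{2} + 1424} = - \frac{2324}{8^{2} + 1424} = - \frac{2324}{64 + 1424} = - \frac{2324}{1488} = \left(-2324\right) \frac{1}{1488} = - \frac{581}{372}$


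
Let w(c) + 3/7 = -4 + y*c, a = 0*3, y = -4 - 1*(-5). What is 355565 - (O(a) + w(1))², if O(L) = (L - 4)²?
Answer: 17414941/49 ≈ 3.5541e+5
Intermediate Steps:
y = 1 (y = -4 + 5 = 1)
a = 0
O(L) = (-4 + L)²
w(c) = -31/7 + c (w(c) = -3/7 + (-4 + 1*c) = -3/7 + (-4 + c) = -31/7 + c)
355565 - (O(a) + w(1))² = 355565 - ((-4 + 0)² + (-31/7 + 1))² = 355565 - ((-4)² - 24/7)² = 355565 - (16 - 24/7)² = 355565 - (88/7)² = 355565 - 1*7744/49 = 355565 - 7744/49 = 17414941/49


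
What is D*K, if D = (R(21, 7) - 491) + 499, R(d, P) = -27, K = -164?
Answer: 3116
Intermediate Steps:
D = -19 (D = (-27 - 491) + 499 = -518 + 499 = -19)
D*K = -19*(-164) = 3116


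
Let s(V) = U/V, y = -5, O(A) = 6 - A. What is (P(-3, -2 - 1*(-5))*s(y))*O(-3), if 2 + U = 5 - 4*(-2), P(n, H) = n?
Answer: 297/5 ≈ 59.400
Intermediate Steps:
U = 11 (U = -2 + (5 - 4*(-2)) = -2 + (5 + 8) = -2 + 13 = 11)
s(V) = 11/V
(P(-3, -2 - 1*(-5))*s(y))*O(-3) = (-33/(-5))*(6 - 1*(-3)) = (-33*(-1)/5)*(6 + 3) = -3*(-11/5)*9 = (33/5)*9 = 297/5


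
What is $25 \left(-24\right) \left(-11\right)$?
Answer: $6600$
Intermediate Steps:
$25 \left(-24\right) \left(-11\right) = \left(-600\right) \left(-11\right) = 6600$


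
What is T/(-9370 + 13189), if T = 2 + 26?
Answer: 28/3819 ≈ 0.0073318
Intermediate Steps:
T = 28
T/(-9370 + 13189) = 28/(-9370 + 13189) = 28/3819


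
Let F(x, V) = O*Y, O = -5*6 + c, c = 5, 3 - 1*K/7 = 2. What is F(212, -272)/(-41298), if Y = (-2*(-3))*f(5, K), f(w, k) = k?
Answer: 175/6883 ≈ 0.025425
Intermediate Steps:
K = 7 (K = 21 - 7*2 = 21 - 14 = 7)
Y = 42 (Y = -2*(-3)*7 = 6*7 = 42)
O = -25 (O = -5*6 + 5 = -30 + 5 = -25)
F(x, V) = -1050 (F(x, V) = -25*42 = -1050)
F(212, -272)/(-41298) = -1050/(-41298) = -1050*(-1/41298) = 175/6883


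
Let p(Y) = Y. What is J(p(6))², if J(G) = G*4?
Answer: 576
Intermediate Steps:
J(G) = 4*G
J(p(6))² = (4*6)² = 24² = 576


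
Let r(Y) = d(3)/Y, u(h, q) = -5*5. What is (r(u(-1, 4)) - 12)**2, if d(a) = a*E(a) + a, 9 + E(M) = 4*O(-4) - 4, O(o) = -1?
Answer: 63504/625 ≈ 101.61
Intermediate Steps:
u(h, q) = -25
E(M) = -17 (E(M) = -9 + (4*(-1) - 4) = -9 + (-4 - 4) = -9 - 8 = -17)
d(a) = -16*a (d(a) = a*(-17) + a = -17*a + a = -16*a)
r(Y) = -48/Y (r(Y) = (-16*3)/Y = -48/Y)
(r(u(-1, 4)) - 12)**2 = (-48/(-25) - 12)**2 = (-48*(-1/25) - 12)**2 = (48/25 - 12)**2 = (-252/25)**2 = 63504/625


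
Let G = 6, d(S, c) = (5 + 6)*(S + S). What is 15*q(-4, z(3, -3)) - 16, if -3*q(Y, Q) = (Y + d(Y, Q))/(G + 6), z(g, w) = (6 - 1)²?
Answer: 67/3 ≈ 22.333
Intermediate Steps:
z(g, w) = 25 (z(g, w) = 5² = 25)
d(S, c) = 22*S (d(S, c) = 11*(2*S) = 22*S)
q(Y, Q) = -23*Y/36 (q(Y, Q) = -(Y + 22*Y)/(3*(6 + 6)) = -23*Y/(3*12) = -23*Y/36)
15*q(-4, z(3, -3)) - 16 = 15*(-23/36*(-4)) - 16 = 15*(23/9) - 16 = 115/3 - 16 = 67/3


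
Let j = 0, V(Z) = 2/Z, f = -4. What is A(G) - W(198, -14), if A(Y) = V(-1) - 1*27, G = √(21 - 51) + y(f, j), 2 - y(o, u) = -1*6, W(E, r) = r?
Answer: -15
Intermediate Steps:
y(o, u) = 8 (y(o, u) = 2 - (-1)*6 = 2 - 1*(-6) = 2 + 6 = 8)
G = 8 + I*√30 (G = √(21 - 51) + 8 = √(-30) + 8 = I*√30 + 8 = 8 + I*√30 ≈ 8.0 + 5.4772*I)
A(Y) = -29 (A(Y) = 2/(-1) - 1*27 = 2*(-1) - 27 = -2 - 27 = -29)
A(G) - W(198, -14) = -29 - 1*(-14) = -29 + 14 = -15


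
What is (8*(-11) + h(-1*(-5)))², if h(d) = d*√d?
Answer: 7869 - 880*√5 ≈ 5901.3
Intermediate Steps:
h(d) = d^(3/2)
(8*(-11) + h(-1*(-5)))² = (8*(-11) + (-1*(-5))^(3/2))² = (-88 + 5^(3/2))² = (-88 + 5*√5)²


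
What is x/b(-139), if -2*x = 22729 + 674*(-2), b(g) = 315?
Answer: -7127/210 ≈ -33.938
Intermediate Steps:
x = -21381/2 (x = -(22729 + 674*(-2))/2 = -(22729 - 1348)/2 = -½*21381 = -21381/2 ≈ -10691.)
x/b(-139) = -21381/2/315 = -21381/2*1/315 = -7127/210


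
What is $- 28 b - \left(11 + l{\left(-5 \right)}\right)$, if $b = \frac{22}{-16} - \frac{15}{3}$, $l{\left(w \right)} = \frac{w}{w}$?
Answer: $\frac{333}{2} \approx 166.5$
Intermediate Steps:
$l{\left(w \right)} = 1$
$b = - \frac{51}{8}$ ($b = 22 \left(- \frac{1}{16}\right) - 5 = - \frac{11}{8} - 5 = - \frac{51}{8} \approx -6.375$)
$- 28 b - \left(11 + l{\left(-5 \right)}\right) = \left(-28\right) \left(- \frac{51}{8}\right) - 12 = \frac{357}{2} - 12 = \frac{333}{2}$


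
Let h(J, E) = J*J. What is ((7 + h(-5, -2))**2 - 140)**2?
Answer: 781456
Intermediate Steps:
h(J, E) = J**2
((7 + h(-5, -2))**2 - 140)**2 = ((7 + (-5)**2)**2 - 140)**2 = ((7 + 25)**2 - 140)**2 = (32**2 - 140)**2 = (1024 - 140)**2 = 884**2 = 781456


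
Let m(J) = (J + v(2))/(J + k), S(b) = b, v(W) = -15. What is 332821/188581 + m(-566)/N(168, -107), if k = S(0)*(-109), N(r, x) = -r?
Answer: 4505388241/2561684304 ≈ 1.7588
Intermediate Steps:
k = 0 (k = 0*(-109) = 0)
m(J) = (-15 + J)/J (m(J) = (J - 15)/(J + 0) = (-15 + J)/J)
332821/188581 + m(-566)/N(168, -107) = 332821/188581 + ((-15 - 566)/(-566))/((-1*168)) = 332821*(1/188581) - 1/566*(-581)/(-168) = 332821/188581 + (581/566)*(-1/168) = 332821/188581 - 83/13584 = 4505388241/2561684304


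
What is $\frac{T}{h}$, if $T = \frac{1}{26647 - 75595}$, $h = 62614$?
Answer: $- \frac{1}{3064830072} \approx -3.2628 \cdot 10^{-10}$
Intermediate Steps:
$T = - \frac{1}{48948}$ ($T = \frac{1}{-48948} = - \frac{1}{48948} \approx -2.043 \cdot 10^{-5}$)
$\frac{T}{h} = - \frac{1}{48948 \cdot 62614} = \left(- \frac{1}{48948}\right) \frac{1}{62614} = - \frac{1}{3064830072}$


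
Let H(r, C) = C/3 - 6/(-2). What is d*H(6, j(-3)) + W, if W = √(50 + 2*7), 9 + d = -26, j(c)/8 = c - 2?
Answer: 1109/3 ≈ 369.67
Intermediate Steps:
j(c) = -16 + 8*c (j(c) = 8*(c - 2) = 8*(-2 + c) = -16 + 8*c)
H(r, C) = 3 + C/3 (H(r, C) = C*(⅓) - 6*(-½) = C/3 + 3 = 3 + C/3)
d = -35 (d = -9 - 26 = -35)
W = 8 (W = √(50 + 14) = √64 = 8)
d*H(6, j(-3)) + W = -35*(3 + (-16 + 8*(-3))/3) + 8 = -35*(3 + (-16 - 24)/3) + 8 = -35*(3 + (⅓)*(-40)) + 8 = -35*(3 - 40/3) + 8 = -35*(-31/3) + 8 = 1085/3 + 8 = 1109/3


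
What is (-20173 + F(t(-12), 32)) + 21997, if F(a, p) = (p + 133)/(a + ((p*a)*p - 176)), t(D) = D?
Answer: 22756059/12476 ≈ 1824.0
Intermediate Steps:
F(a, p) = (133 + p)/(-176 + a + a*p**2) (F(a, p) = (133 + p)/(a + ((a*p)*p - 176)) = (133 + p)/(a + (a*p**2 - 176)) = (133 + p)/(a + (-176 + a*p**2)) = (133 + p)/(-176 + a + a*p**2))
(-20173 + F(t(-12), 32)) + 21997 = (-20173 + (133 + 32)/(-176 - 12 - 12*32**2)) + 21997 = (-20173 + 165/(-176 - 12 - 12*1024)) + 21997 = (-20173 + 165/(-176 - 12 - 12288)) + 21997 = (-20173 + 165/(-12476)) + 21997 = (-20173 - 1/12476*165) + 21997 = (-20173 - 165/12476) + 21997 = -251678513/12476 + 21997 = 22756059/12476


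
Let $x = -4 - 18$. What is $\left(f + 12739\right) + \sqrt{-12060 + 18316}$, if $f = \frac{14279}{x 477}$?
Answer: $\frac{133668787}{10494} + 4 \sqrt{391} \approx 12817.0$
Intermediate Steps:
$x = -22$ ($x = -4 - 18 = -22$)
$f = - \frac{14279}{10494}$ ($f = \frac{14279}{\left(-22\right) 477} = \frac{14279}{-10494} = 14279 \left(- \frac{1}{10494}\right) = - \frac{14279}{10494} \approx -1.3607$)
$\left(f + 12739\right) + \sqrt{-12060 + 18316} = \left(- \frac{14279}{10494} + 12739\right) + \sqrt{-12060 + 18316} = \frac{133668787}{10494} + \sqrt{6256} = \frac{133668787}{10494} + 4 \sqrt{391}$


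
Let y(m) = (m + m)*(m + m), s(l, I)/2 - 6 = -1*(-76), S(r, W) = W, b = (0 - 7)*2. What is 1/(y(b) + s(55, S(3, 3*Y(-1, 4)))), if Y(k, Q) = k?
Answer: 1/948 ≈ 0.0010549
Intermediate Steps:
b = -14 (b = -7*2 = -14)
s(l, I) = 164 (s(l, I) = 12 + 2*(-1*(-76)) = 12 + 2*76 = 12 + 152 = 164)
y(m) = 4*m² (y(m) = (2*m)*(2*m) = 4*m²)
1/(y(b) + s(55, S(3, 3*Y(-1, 4)))) = 1/(4*(-14)² + 164) = 1/(4*196 + 164) = 1/(784 + 164) = 1/948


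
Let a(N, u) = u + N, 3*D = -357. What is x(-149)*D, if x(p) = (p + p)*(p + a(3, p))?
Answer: -10461290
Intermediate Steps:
D = -119 (D = (1/3)*(-357) = -119)
a(N, u) = N + u
x(p) = 2*p*(3 + 2*p) (x(p) = (p + p)*(p + (3 + p)) = (2*p)*(3 + 2*p) = 2*p*(3 + 2*p))
x(-149)*D = (2*(-149)*(3 + 2*(-149)))*(-119) = (2*(-149)*(3 - 298))*(-119) = (2*(-149)*(-295))*(-119) = 87910*(-119) = -10461290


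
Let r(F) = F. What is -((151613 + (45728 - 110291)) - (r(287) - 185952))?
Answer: -272715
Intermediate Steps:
-((151613 + (45728 - 110291)) - (r(287) - 185952)) = -((151613 + (45728 - 110291)) - (287 - 185952)) = -((151613 - 64563) - 1*(-185665)) = -(87050 + 185665) = -1*272715 = -272715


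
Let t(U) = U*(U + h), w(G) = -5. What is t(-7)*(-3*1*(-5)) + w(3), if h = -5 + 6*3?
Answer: -635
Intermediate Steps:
h = 13 (h = -5 + 18 = 13)
t(U) = U*(13 + U) (t(U) = U*(U + 13) = U*(13 + U))
t(-7)*(-3*1*(-5)) + w(3) = (-7*(13 - 7))*(-3*1*(-5)) - 5 = (-7*6)*(-3*(-5)) - 5 = -42*15 - 5 = -630 - 5 = -635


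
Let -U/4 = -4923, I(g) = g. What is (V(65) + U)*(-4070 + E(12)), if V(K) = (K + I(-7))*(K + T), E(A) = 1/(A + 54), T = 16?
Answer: -1091936235/11 ≈ -9.9267e+7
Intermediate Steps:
U = 19692 (U = -4*(-4923) = 19692)
E(A) = 1/(54 + A)
V(K) = (-7 + K)*(16 + K) (V(K) = (K - 7)*(K + 16) = (-7 + K)*(16 + K))
(V(65) + U)*(-4070 + E(12)) = ((-112 + 65² + 9*65) + 19692)*(-4070 + 1/(54 + 12)) = ((-112 + 4225 + 585) + 19692)*(-4070 + 1/66) = (4698 + 19692)*(-4070 + 1/66) = 24390*(-268619/66) = -1091936235/11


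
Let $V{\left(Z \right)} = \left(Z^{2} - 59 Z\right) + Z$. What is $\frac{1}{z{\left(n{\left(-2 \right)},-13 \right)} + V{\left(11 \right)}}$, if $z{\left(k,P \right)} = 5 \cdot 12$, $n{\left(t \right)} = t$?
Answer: $- \frac{1}{457} \approx -0.0021882$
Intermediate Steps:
$V{\left(Z \right)} = Z^{2} - 58 Z$
$z{\left(k,P \right)} = 60$
$\frac{1}{z{\left(n{\left(-2 \right)},-13 \right)} + V{\left(11 \right)}} = \frac{1}{60 + 11 \left(-58 + 11\right)} = \frac{1}{60 + 11 \left(-47\right)} = \frac{1}{60 - 517} = \frac{1}{-457} = - \frac{1}{457}$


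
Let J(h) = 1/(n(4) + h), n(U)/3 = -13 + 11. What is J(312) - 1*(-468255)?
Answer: 143286031/306 ≈ 4.6826e+5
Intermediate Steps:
n(U) = -6 (n(U) = 3*(-13 + 11) = 3*(-2) = -6)
J(h) = 1/(-6 + h)
J(312) - 1*(-468255) = 1/(-6 + 312) - 1*(-468255) = 1/306 + 468255 = 143286031/306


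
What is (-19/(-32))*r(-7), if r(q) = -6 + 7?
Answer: 19/32 ≈ 0.59375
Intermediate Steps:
r(q) = 1
(-19/(-32))*r(-7) = -19/(-32)*1 = -19*(-1/32)*1 = (19/32)*1 = 19/32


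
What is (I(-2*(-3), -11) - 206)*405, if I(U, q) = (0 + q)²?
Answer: -34425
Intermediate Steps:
I(U, q) = q²
(I(-2*(-3), -11) - 206)*405 = ((-11)² - 206)*405 = (121 - 206)*405 = -85*405 = -34425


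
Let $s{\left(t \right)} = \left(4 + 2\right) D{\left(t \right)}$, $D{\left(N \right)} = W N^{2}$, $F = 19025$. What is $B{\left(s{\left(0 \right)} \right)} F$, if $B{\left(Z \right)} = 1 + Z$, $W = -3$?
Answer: $19025$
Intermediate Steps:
$D{\left(N \right)} = - 3 N^{2}$
$s{\left(t \right)} = - 18 t^{2}$ ($s{\left(t \right)} = \left(4 + 2\right) \left(- 3 t^{2}\right) = 6 \left(- 3 t^{2}\right) = - 18 t^{2}$)
$B{\left(s{\left(0 \right)} \right)} F = \left(1 - 18 \cdot 0^{2}\right) 19025 = \left(1 - 0\right) 19025 = \left(1 + 0\right) 19025 = 1 \cdot 19025 = 19025$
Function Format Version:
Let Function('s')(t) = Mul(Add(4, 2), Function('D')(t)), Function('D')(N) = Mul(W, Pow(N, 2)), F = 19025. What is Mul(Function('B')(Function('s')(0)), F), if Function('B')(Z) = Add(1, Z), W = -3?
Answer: 19025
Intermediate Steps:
Function('D')(N) = Mul(-3, Pow(N, 2))
Function('s')(t) = Mul(-18, Pow(t, 2)) (Function('s')(t) = Mul(Add(4, 2), Mul(-3, Pow(t, 2))) = Mul(6, Mul(-3, Pow(t, 2))) = Mul(-18, Pow(t, 2)))
Mul(Function('B')(Function('s')(0)), F) = Mul(Add(1, Mul(-18, Pow(0, 2))), 19025) = Mul(Add(1, Mul(-18, 0)), 19025) = Mul(Add(1, 0), 19025) = Mul(1, 19025) = 19025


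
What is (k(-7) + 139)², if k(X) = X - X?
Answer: 19321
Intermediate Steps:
k(X) = 0
(k(-7) + 139)² = (0 + 139)² = 139² = 19321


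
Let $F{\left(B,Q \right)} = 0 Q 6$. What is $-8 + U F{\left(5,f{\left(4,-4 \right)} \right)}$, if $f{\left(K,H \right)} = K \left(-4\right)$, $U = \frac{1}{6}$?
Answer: $-8$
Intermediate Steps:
$U = \frac{1}{6} \approx 0.16667$
$f{\left(K,H \right)} = - 4 K$
$F{\left(B,Q \right)} = 0$ ($F{\left(B,Q \right)} = 0 \cdot 6 = 0$)
$-8 + U F{\left(5,f{\left(4,-4 \right)} \right)} = -8 + \frac{1}{6} \cdot 0 = -8 + 0 = -8$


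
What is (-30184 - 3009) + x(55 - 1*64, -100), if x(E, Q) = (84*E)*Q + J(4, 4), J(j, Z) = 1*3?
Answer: 42410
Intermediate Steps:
J(j, Z) = 3
x(E, Q) = 3 + 84*E*Q (x(E, Q) = (84*E)*Q + 3 = 84*E*Q + 3 = 3 + 84*E*Q)
(-30184 - 3009) + x(55 - 1*64, -100) = (-30184 - 3009) + (3 + 84*(55 - 1*64)*(-100)) = -33193 + (3 + 84*(55 - 64)*(-100)) = -33193 + (3 + 84*(-9)*(-100)) = -33193 + (3 + 75600) = -33193 + 75603 = 42410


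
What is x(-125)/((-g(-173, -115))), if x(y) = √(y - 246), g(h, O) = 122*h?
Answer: I*√371/21106 ≈ 0.0009126*I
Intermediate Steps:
x(y) = √(-246 + y)
x(-125)/((-g(-173, -115))) = √(-246 - 125)/((-122*(-173))) = √(-371)/((-1*(-21106))) = (I*√371)/21106 = (I*√371)*(1/21106) = I*√371/21106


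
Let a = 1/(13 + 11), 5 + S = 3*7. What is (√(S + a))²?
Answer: 385/24 ≈ 16.042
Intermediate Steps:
S = 16 (S = -5 + 3*7 = -5 + 21 = 16)
a = 1/24 ≈ 0.041667
(√(S + a))² = (√(16 + 1/24))² = (√(385/24))² = (√2310/12)² = 385/24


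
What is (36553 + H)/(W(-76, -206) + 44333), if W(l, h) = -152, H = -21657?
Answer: 14896/44181 ≈ 0.33716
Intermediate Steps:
(36553 + H)/(W(-76, -206) + 44333) = (36553 - 21657)/(-152 + 44333) = 14896/44181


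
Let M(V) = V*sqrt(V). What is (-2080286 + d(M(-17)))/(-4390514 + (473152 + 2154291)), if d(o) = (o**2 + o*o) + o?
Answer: 2090112/1763071 + 17*I*sqrt(17)/1763071 ≈ 1.1855 + 3.9756e-5*I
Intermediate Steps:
M(V) = V**(3/2)
d(o) = o + 2*o**2 (d(o) = (o**2 + o**2) + o = 2*o**2 + o = o + 2*o**2)
(-2080286 + d(M(-17)))/(-4390514 + (473152 + 2154291)) = (-2080286 + (-17)**(3/2)*(1 + 2*(-17)**(3/2)))/(-4390514 + (473152 + 2154291)) = (-2080286 + (-17*I*sqrt(17))*(1 + 2*(-17*I*sqrt(17))))/(-4390514 + 2627443) = (-2080286 + (-17*I*sqrt(17))*(1 - 34*I*sqrt(17)))/(-1763071) = (-2080286 - 17*I*sqrt(17)*(1 - 34*I*sqrt(17)))*(-1/1763071) = 2080286/1763071 + 17*I*sqrt(17)*(1 - 34*I*sqrt(17))/1763071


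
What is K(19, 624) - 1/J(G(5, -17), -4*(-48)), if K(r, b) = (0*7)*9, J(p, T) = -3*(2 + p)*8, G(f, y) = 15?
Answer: 1/408 ≈ 0.0024510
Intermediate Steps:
J(p, T) = -48 - 24*p (J(p, T) = (-6 - 3*p)*8 = -48 - 24*p)
K(r, b) = 0 (K(r, b) = 0*9 = 0)
K(19, 624) - 1/J(G(5, -17), -4*(-48)) = 0 - 1/(-48 - 24*15) = 0 - 1/(-48 - 360) = 0 - 1/(-408) = 0 - 1*(-1/408) = 0 + 1/408 = 1/408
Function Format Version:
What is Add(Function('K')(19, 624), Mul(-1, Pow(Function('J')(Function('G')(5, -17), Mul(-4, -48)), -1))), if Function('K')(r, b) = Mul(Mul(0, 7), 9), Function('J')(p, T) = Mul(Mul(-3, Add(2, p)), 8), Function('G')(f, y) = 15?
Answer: Rational(1, 408) ≈ 0.0024510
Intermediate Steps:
Function('J')(p, T) = Add(-48, Mul(-24, p)) (Function('J')(p, T) = Mul(Add(-6, Mul(-3, p)), 8) = Add(-48, Mul(-24, p)))
Function('K')(r, b) = 0 (Function('K')(r, b) = Mul(0, 9) = 0)
Add(Function('K')(19, 624), Mul(-1, Pow(Function('J')(Function('G')(5, -17), Mul(-4, -48)), -1))) = Add(0, Mul(-1, Pow(Add(-48, Mul(-24, 15)), -1))) = Add(0, Mul(-1, Pow(Add(-48, -360), -1))) = Add(0, Mul(-1, Pow(-408, -1))) = Add(0, Mul(-1, Rational(-1, 408))) = Add(0, Rational(1, 408)) = Rational(1, 408)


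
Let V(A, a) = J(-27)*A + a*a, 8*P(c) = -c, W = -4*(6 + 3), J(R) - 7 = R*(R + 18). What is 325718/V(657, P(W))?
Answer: 1302872/657081 ≈ 1.9828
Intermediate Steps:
J(R) = 7 + R*(18 + R) (J(R) = 7 + R*(R + 18) = 7 + R*(18 + R))
W = -36 (W = -4*9 = -36)
P(c) = -c/8 (P(c) = (-c)/8 = -c/8)
V(A, a) = a**2 + 250*A (V(A, a) = (7 + (-27)**2 + 18*(-27))*A + a*a = (7 + 729 - 486)*A + a**2 = 250*A + a**2 = a**2 + 250*A)
325718/V(657, P(W)) = 325718/((-1/8*(-36))**2 + 250*657) = 325718/((9/2)**2 + 164250) = 325718/(81/4 + 164250) = 325718/(657081/4) = 325718*(4/657081) = 1302872/657081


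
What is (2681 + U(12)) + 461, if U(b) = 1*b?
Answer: 3154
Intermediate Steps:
U(b) = b
(2681 + U(12)) + 461 = (2681 + 12) + 461 = 2693 + 461 = 3154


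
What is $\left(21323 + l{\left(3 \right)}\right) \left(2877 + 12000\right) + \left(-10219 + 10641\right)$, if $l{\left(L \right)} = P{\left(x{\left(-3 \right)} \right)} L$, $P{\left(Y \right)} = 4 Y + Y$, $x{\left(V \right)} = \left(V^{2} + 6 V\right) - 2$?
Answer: $314767988$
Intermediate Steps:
$x{\left(V \right)} = -2 + V^{2} + 6 V$
$P{\left(Y \right)} = 5 Y$
$l{\left(L \right)} = - 55 L$ ($l{\left(L \right)} = 5 \left(-2 + \left(-3\right)^{2} + 6 \left(-3\right)\right) L = 5 \left(-2 + 9 - 18\right) L = 5 \left(-11\right) L = - 55 L$)
$\left(21323 + l{\left(3 \right)}\right) \left(2877 + 12000\right) + \left(-10219 + 10641\right) = \left(21323 - 165\right) \left(2877 + 12000\right) + \left(-10219 + 10641\right) = \left(21323 - 165\right) 14877 + 422 = 21158 \cdot 14877 + 422 = 314767566 + 422 = 314767988$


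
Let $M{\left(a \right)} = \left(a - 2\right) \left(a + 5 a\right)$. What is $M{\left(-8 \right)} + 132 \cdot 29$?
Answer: $4308$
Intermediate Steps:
$M{\left(a \right)} = 6 a \left(-2 + a\right)$ ($M{\left(a \right)} = \left(-2 + a\right) 6 a = 6 a \left(-2 + a\right)$)
$M{\left(-8 \right)} + 132 \cdot 29 = 6 \left(-8\right) \left(-2 - 8\right) + 132 \cdot 29 = 6 \left(-8\right) \left(-10\right) + 3828 = 480 + 3828 = 4308$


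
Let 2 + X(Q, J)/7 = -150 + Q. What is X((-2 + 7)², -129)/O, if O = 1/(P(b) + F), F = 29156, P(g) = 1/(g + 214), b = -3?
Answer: -5469054213/211 ≈ -2.5920e+7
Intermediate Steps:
P(g) = 1/(214 + g)
X(Q, J) = -1064 + 7*Q (X(Q, J) = -14 + 7*(-150 + Q) = -14 + (-1050 + 7*Q) = -1064 + 7*Q)
O = 211/6151917 (O = 1/(1/(214 - 3) + 29156) = 1/(1/211 + 29156) = 1/(6151917/211) = 211/6151917 ≈ 3.4298e-5)
X((-2 + 7)², -129)/O = (-1064 + 7*(-2 + 7)²)/(211/6151917) = (-1064 + 7*5²)*(6151917/211) = (-1064 + 7*25)*(6151917/211) = (-1064 + 175)*(6151917/211) = -889*6151917/211 = -5469054213/211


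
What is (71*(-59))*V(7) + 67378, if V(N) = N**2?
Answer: -137883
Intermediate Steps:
(71*(-59))*V(7) + 67378 = (71*(-59))*7**2 + 67378 = -4189*49 + 67378 = -205261 + 67378 = -137883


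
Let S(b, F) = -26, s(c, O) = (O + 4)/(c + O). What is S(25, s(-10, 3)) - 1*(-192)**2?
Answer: -36890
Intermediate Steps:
s(c, O) = (4 + O)/(O + c)
S(25, s(-10, 3)) - 1*(-192)**2 = -26 - 1*(-192)**2 = -26 - 1*36864 = -26 - 36864 = -36890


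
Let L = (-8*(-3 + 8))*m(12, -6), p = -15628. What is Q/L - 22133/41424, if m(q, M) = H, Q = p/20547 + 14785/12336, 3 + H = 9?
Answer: -9381935511887/17499416359680 ≈ -0.53613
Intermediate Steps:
H = 6 (H = -3 + 9 = 6)
Q = 37000129/84489264 (Q = -15628/20547 + 14785/12336 = 37000129/84489264 ≈ 0.43793)
m(q, M) = 6
L = -240 (L = -8*(-3 + 8)*6 = -8*5*6 = -40*6 = -240)
Q/L - 22133/41424 = (37000129/84489264)/(-240) - 22133/41424 = (37000129/84489264)*(-1/240) - 22133*1/41424 = -37000129/20277423360 - 22133/41424 = -9381935511887/17499416359680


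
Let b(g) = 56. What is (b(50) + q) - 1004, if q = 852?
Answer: -96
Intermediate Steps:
(b(50) + q) - 1004 = (56 + 852) - 1004 = 908 - 1004 = -96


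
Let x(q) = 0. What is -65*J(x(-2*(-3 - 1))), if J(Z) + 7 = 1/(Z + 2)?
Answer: 845/2 ≈ 422.50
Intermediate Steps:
J(Z) = -7 + 1/(2 + Z) (J(Z) = -7 + 1/(Z + 2) = -7 + 1/(2 + Z))
-65*J(x(-2*(-3 - 1))) = -65*(-13 - 7*0)/(2 + 0) = -65*(-13 + 0)/2 = -65*(-13)/2 = -65*(-13/2) = 845/2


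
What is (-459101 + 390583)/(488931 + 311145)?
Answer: -34259/400038 ≈ -0.085639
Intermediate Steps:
(-459101 + 390583)/(488931 + 311145) = -68518/800076 = -68518*1/800076 = -34259/400038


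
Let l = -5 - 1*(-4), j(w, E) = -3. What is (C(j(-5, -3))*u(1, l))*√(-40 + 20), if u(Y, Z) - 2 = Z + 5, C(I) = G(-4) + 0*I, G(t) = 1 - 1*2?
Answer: -12*I*√5 ≈ -26.833*I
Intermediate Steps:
l = -1 (l = -5 + 4 = -1)
G(t) = -1 (G(t) = 1 - 2 = -1)
C(I) = -1 (C(I) = -1 + 0*I = -1 + 0 = -1)
u(Y, Z) = 7 + Z (u(Y, Z) = 2 + (Z + 5) = 2 + (5 + Z) = 7 + Z)
(C(j(-5, -3))*u(1, l))*√(-40 + 20) = (-(7 - 1))*√(-40 + 20) = (-1*6)*√(-20) = -12*I*√5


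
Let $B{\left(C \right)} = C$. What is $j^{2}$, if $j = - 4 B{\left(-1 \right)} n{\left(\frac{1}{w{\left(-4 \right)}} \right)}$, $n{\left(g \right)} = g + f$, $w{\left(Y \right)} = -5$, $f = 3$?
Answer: $\frac{3136}{25} \approx 125.44$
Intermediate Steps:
$n{\left(g \right)} = 3 + g$ ($n{\left(g \right)} = g + 3 = 3 + g$)
$j = \frac{56}{5}$ ($j = \left(-4\right) \left(-1\right) \left(3 + \frac{1}{-5}\right) = 4 \left(3 - \frac{1}{5}\right) = 4 \cdot \frac{14}{5} = \frac{56}{5} \approx 11.2$)
$j^{2} = \left(\frac{56}{5}\right)^{2} = \frac{3136}{25}$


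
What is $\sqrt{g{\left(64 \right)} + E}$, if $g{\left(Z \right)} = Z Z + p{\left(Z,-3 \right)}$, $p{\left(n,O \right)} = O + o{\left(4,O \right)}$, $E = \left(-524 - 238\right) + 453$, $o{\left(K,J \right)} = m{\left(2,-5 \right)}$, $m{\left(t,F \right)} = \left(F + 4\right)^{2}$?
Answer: $\sqrt{3785} \approx 61.522$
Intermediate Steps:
$m{\left(t,F \right)} = \left(4 + F\right)^{2}$
$o{\left(K,J \right)} = 1$ ($o{\left(K,J \right)} = \left(4 - 5\right)^{2} = \left(-1\right)^{2} = 1$)
$E = -309$ ($E = -762 + 453 = -309$)
$p{\left(n,O \right)} = 1 + O$ ($p{\left(n,O \right)} = O + 1 = 1 + O$)
$g{\left(Z \right)} = -2 + Z^{2}$ ($g{\left(Z \right)} = Z Z + \left(1 - 3\right) = Z^{2} - 2 = -2 + Z^{2}$)
$\sqrt{g{\left(64 \right)} + E} = \sqrt{\left(-2 + 64^{2}\right) - 309} = \sqrt{\left(-2 + 4096\right) - 309} = \sqrt{4094 - 309} = \sqrt{3785}$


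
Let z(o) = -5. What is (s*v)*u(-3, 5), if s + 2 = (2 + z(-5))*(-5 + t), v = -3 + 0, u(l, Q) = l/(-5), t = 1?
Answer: -18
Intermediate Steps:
u(l, Q) = -l/5 (u(l, Q) = l*(-⅕) = -l/5)
v = -3
s = 10 (s = -2 + (2 - 5)*(-5 + 1) = -2 - 3*(-4) = -2 + 12 = 10)
(s*v)*u(-3, 5) = (10*(-3))*(-⅕*(-3)) = -30*⅗ = -18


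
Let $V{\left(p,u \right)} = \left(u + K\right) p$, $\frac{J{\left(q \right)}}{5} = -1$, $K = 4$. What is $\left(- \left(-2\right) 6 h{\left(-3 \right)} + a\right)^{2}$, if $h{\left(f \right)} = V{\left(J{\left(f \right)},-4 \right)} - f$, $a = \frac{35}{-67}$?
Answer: $\frac{5650129}{4489} \approx 1258.7$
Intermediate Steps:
$a = - \frac{35}{67}$ ($a = 35 \left(- \frac{1}{67}\right) = - \frac{35}{67} \approx -0.52239$)
$J{\left(q \right)} = -5$ ($J{\left(q \right)} = 5 \left(-1\right) = -5$)
$V{\left(p,u \right)} = p \left(4 + u\right)$ ($V{\left(p,u \right)} = \left(u + 4\right) p = \left(4 + u\right) p = p \left(4 + u\right)$)
$h{\left(f \right)} = - f$ ($h{\left(f \right)} = - 5 \left(4 - 4\right) - f = \left(-5\right) 0 - f = 0 - f = - f$)
$\left(- \left(-2\right) 6 h{\left(-3 \right)} + a\right)^{2} = \left(- \left(-2\right) 6 \left(\left(-1\right) \left(-3\right)\right) - \frac{35}{67}\right)^{2} = \left(- \left(-12\right) 3 - \frac{35}{67}\right)^{2} = \left(\left(-1\right) \left(-36\right) - \frac{35}{67}\right)^{2} = \left(36 - \frac{35}{67}\right)^{2} = \left(\frac{2377}{67}\right)^{2} = \frac{5650129}{4489}$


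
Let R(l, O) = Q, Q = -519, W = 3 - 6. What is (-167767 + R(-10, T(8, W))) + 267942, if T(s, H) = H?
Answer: 99656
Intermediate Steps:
W = -3
R(l, O) = -519
(-167767 + R(-10, T(8, W))) + 267942 = (-167767 - 519) + 267942 = -168286 + 267942 = 99656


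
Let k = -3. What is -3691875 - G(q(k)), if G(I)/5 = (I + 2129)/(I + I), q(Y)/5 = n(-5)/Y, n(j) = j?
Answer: -18462581/5 ≈ -3.6925e+6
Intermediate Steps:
q(Y) = -25/Y (q(Y) = 5*(-5/Y) = -25/Y)
G(I) = 5*(2129 + I)/(2*I) (G(I) = 5*((I + 2129)/(I + I)) = 5*((2129 + I)/((2*I))) = 5*((2129 + I)*(1/(2*I))) = 5*((2129 + I)/(2*I)) = 5*(2129 + I)/(2*I))
-3691875 - G(q(k)) = -3691875 - 5*(2129 - 25/(-3))/(2*((-25/(-3)))) = -3691875 - 5*(2129 - 25*(-1/3))/(2*((-25*(-1/3)))) = -3691875 - 5*(2129 + 25/3)/(2*25/3) = -3691875 - 5*3*6412/(2*25*3) = -3691875 - 1*3206/5 = -3691875 - 3206/5 = -18462581/5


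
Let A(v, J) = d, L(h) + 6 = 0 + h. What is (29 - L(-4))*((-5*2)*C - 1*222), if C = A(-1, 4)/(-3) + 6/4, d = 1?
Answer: -9113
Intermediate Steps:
L(h) = -6 + h (L(h) = -6 + (0 + h) = -6 + h)
A(v, J) = 1
C = 7/6 (C = 1/(-3) + 6/4 = 1*(-⅓) + 6*(¼) = -⅓ + 3/2 = 7/6 ≈ 1.1667)
(29 - L(-4))*((-5*2)*C - 1*222) = (29 - (-6 - 4))*(-5*2*(7/6) - 1*222) = (29 - 1*(-10))*(-10*7/6 - 222) = (29 + 10)*(-35/3 - 222) = 39*(-701/3) = -9113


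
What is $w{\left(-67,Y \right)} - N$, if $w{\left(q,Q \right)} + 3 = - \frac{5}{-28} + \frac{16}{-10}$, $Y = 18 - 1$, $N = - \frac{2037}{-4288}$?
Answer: $- \frac{734863}{150080} \approx -4.8965$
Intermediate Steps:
$N = \frac{2037}{4288}$ ($N = \left(-2037\right) \left(- \frac{1}{4288}\right) = \frac{2037}{4288} \approx 0.47505$)
$Y = 17$
$w{\left(q,Q \right)} = - \frac{619}{140}$ ($w{\left(q,Q \right)} = -3 + \left(- \frac{5}{-28} + \frac{16}{-10}\right) = -3 + \left(\left(-5\right) \left(- \frac{1}{28}\right) + 16 \left(- \frac{1}{10}\right)\right) = -3 + \left(\frac{5}{28} - \frac{8}{5}\right) = -3 - \frac{199}{140} = - \frac{619}{140}$)
$w{\left(-67,Y \right)} - N = - \frac{619}{140} - \frac{2037}{4288} = - \frac{734863}{150080}$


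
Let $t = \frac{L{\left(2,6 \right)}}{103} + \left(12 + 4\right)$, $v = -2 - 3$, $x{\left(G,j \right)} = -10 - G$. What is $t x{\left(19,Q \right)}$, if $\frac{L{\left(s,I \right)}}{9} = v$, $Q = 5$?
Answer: $- \frac{46487}{103} \approx -451.33$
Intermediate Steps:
$v = -5$ ($v = -2 - 3 = -5$)
$L{\left(s,I \right)} = -45$ ($L{\left(s,I \right)} = 9 \left(-5\right) = -45$)
$t = \frac{1603}{103}$ ($t = - \frac{45}{103} + \left(12 + 4\right) = \left(-45\right) \frac{1}{103} + 16 = - \frac{45}{103} + 16 = \frac{1603}{103} \approx 15.563$)
$t x{\left(19,Q \right)} = \frac{1603 \left(-10 - 19\right)}{103} = \frac{1603}{103} \left(-29\right) = - \frac{46487}{103}$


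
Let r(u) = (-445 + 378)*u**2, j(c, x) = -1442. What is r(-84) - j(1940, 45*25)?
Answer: -471310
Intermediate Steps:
r(u) = -67*u**2
r(-84) - j(1940, 45*25) = -67*(-84)**2 - 1*(-1442) = -67*7056 + 1442 = -472752 + 1442 = -471310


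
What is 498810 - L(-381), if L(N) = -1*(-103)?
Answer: 498707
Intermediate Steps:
L(N) = 103
498810 - L(-381) = 498810 - 1*103 = 498810 - 103 = 498707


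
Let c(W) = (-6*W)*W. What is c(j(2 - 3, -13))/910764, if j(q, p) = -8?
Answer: -32/75897 ≈ -0.00042162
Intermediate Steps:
c(W) = -6*W²
c(j(2 - 3, -13))/910764 = -6*(-8)²/910764 = -6*64*(1/910764) = -384*1/910764 = -32/75897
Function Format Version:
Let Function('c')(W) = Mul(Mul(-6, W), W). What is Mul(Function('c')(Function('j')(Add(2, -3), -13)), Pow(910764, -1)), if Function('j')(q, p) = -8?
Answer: Rational(-32, 75897) ≈ -0.00042162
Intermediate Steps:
Function('c')(W) = Mul(-6, Pow(W, 2))
Mul(Function('c')(Function('j')(Add(2, -3), -13)), Pow(910764, -1)) = Mul(Mul(-6, Pow(-8, 2)), Pow(910764, -1)) = Mul(Mul(-6, 64), Rational(1, 910764)) = Mul(-384, Rational(1, 910764)) = Rational(-32, 75897)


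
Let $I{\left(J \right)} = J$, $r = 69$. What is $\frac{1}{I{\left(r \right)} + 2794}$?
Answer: $\frac{1}{2863} \approx 0.00034928$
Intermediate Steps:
$\frac{1}{I{\left(r \right)} + 2794} = \frac{1}{69 + 2794} = \frac{1}{2863}$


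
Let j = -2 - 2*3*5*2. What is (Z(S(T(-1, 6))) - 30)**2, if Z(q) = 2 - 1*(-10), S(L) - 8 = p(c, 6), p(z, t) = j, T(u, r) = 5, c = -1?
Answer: 324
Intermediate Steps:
j = -62 (j = -2 - 30*2 = -2 - 2*30 = -2 - 60 = -62)
p(z, t) = -62
S(L) = -54 (S(L) = 8 - 62 = -54)
Z(q) = 12 (Z(q) = 2 + 10 = 12)
(Z(S(T(-1, 6))) - 30)**2 = (12 - 30)**2 = (-18)**2 = 324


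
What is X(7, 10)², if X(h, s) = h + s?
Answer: 289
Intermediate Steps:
X(7, 10)² = (7 + 10)² = 17² = 289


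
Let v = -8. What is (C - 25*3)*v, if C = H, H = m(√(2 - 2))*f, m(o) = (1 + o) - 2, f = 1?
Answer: 608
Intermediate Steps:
m(o) = -1 + o
H = -1 (H = (-1 + √(2 - 2))*1 = (-1 + √0)*1 = (-1 + 0)*1 = -1*1 = -1)
C = -1
(C - 25*3)*v = (-1 - 25*3)*(-8) = (-1 - 75)*(-8) = -76*(-8) = 608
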